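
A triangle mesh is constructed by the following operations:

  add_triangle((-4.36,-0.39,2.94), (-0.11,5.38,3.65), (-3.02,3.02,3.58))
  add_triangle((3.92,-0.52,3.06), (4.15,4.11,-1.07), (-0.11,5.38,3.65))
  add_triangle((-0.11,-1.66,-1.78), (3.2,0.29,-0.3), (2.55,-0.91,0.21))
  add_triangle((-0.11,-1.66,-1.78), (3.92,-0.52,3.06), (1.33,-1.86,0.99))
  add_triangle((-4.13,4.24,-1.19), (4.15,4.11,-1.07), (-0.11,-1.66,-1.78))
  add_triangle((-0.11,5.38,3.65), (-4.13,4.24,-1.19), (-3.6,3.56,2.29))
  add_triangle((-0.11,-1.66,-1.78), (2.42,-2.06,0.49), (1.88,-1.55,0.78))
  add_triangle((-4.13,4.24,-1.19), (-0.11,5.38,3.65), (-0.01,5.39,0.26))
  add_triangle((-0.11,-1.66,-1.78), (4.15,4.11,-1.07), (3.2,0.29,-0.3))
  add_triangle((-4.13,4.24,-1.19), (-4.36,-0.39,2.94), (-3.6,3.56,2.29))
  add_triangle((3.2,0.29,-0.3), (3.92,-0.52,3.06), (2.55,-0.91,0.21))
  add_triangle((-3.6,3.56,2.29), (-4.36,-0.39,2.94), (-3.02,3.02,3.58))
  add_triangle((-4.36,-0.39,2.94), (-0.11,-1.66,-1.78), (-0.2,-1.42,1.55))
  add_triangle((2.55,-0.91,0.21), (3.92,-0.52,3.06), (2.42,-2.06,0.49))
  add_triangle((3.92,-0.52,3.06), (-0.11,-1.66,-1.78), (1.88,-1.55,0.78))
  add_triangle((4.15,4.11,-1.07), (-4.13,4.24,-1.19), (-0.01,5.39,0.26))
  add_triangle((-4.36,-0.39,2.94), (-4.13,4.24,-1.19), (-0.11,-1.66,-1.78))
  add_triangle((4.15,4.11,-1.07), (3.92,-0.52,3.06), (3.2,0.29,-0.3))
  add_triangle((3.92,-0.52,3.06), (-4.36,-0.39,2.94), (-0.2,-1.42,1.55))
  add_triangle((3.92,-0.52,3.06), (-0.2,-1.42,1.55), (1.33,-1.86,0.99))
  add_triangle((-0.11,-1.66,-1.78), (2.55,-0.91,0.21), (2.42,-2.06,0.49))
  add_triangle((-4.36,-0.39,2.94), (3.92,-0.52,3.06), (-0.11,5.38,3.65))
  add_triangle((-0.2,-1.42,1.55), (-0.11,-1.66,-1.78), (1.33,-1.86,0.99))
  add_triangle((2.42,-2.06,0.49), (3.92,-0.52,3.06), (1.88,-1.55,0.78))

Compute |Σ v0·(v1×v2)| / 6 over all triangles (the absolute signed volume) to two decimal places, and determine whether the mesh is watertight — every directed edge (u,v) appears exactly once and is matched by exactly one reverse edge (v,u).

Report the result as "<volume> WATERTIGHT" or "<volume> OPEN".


Per-triangle v0·(v1×v2)/6:
  t1: +2.5036
  t2: +26.4819
  t3: +1.4847
  t4: +1.8107
  t5: +12.8383
  t6: +12.4074
  t7: +0.2468
  t8: +12.6804
  t9: +4.1645
  t10: +10.7523
  t11: +1.8763
  t12: +4.6831
  t13: +3.5861
  t14: +1.5004
  t15: -0.6873
  t16: +9.9049
  t17: +10.9770
  t18: +6.5077
  t19: +4.9156
  t20: +1.9222
  t21: +1.1104
  t22: +24.6000
  t23: +1.3229
  t24: +0.4077
Σ = +157.9974 → |volume| = 158.00

Directed edges: 72 total; 6 unmatched, e.g. (-0.11,5.38,3.65)→(-3.02,3.02,3.58) → open.

158.00 OPEN


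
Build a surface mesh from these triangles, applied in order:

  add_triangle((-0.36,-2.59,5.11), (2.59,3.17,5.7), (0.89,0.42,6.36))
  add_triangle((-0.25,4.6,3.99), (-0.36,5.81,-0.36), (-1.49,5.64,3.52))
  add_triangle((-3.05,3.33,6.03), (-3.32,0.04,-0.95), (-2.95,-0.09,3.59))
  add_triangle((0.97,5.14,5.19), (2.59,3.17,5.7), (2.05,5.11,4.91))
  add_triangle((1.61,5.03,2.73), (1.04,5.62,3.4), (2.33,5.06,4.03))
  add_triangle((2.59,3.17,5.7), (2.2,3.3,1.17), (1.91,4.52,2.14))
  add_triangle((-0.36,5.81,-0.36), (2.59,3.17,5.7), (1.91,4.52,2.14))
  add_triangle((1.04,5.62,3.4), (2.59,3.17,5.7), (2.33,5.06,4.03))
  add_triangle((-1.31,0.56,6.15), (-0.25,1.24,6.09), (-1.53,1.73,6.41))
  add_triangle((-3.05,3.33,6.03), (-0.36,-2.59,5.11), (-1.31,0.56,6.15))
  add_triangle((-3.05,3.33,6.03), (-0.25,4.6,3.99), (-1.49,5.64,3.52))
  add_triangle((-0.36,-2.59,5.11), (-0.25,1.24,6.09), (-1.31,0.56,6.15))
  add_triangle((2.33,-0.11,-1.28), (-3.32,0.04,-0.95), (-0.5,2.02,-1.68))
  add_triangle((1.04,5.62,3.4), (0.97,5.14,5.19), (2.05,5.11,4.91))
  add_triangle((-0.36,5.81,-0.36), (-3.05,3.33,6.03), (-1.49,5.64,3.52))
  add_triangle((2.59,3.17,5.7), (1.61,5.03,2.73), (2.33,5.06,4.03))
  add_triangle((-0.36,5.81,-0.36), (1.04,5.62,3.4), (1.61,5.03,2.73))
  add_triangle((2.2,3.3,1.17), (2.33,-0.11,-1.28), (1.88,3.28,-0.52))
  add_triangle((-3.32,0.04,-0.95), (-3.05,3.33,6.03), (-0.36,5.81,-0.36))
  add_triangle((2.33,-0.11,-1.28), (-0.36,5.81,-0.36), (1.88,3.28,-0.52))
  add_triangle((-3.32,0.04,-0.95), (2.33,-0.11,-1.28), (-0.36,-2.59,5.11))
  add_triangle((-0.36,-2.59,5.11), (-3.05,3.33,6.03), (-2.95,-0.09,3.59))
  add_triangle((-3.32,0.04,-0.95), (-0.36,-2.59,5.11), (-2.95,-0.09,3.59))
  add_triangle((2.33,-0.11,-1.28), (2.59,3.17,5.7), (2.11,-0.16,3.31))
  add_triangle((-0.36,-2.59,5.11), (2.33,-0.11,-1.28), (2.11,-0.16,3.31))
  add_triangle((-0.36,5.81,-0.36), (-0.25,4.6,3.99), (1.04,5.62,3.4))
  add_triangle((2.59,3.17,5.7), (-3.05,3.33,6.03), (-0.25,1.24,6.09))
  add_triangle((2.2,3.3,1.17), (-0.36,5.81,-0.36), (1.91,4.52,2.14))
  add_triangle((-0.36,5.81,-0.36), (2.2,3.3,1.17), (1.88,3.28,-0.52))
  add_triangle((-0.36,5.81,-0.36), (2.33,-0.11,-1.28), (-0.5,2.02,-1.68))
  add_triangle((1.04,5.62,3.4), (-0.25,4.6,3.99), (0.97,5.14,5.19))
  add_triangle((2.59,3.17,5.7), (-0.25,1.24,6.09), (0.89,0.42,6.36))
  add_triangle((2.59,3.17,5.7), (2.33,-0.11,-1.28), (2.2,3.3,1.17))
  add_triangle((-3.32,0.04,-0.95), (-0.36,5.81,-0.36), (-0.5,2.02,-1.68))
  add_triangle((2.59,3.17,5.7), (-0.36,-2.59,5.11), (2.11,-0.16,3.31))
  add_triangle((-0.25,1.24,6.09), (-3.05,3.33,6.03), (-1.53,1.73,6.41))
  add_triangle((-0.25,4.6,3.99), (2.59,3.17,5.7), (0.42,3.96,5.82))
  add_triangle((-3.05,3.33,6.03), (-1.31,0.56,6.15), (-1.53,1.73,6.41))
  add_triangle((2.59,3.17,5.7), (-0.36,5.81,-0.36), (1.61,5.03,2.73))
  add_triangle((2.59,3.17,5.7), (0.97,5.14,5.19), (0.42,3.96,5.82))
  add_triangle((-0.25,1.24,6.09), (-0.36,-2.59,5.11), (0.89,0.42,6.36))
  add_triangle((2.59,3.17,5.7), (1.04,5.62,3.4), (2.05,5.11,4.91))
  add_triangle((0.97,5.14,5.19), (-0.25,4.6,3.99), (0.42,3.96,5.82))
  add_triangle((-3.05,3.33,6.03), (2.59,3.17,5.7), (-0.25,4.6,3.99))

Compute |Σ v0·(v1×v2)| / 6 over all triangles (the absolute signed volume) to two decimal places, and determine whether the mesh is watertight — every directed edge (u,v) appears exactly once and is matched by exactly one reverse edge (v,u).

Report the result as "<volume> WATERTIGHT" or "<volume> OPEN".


186.77 WATERTIGHT

Per-triangle v0·(v1×v2)/6:
  t1: +2.3783
  t2: +4.8526
  t3: +8.5597
  t4: +2.7504
  t5: +1.0250
  t6: +2.9178
  t7: +5.9748
  t8: +3.1192
  t9: +1.3461
  t10: +3.4527
  t11: +5.8685
  t12: +3.7914
  t13: +2.2391
  t14: +2.1200
  t15: +3.7675
  t16: -0.6746
  t17: +2.8859
  t18: +2.4338
  t19: +22.6431
  t20: +1.8833
  t21: +3.0309
  t22: +10.8025
  t23: +6.0032
  t24: +5.8808
  t25: +4.4093
  t26: +5.6196
  t27: +11.7415
  t28: +2.7199
  t29: +3.5102
  t30: +3.9649
  t31: +2.1672
  t32: +4.8557
  t33: +6.3742
  t34: +4.6509
  t35: +8.2248
  t36: +1.4947
  t37: -3.6143
  t38: +1.6053
  t39: -2.7652
  t40: +3.8087
  t41: +4.3751
  t42: -0.4999
  t43: +1.9283
  t44: +13.1427
Σ = +186.7656 → |volume| = 186.77

Directed edges: 132 total, each appears once with its reverse present → watertight.


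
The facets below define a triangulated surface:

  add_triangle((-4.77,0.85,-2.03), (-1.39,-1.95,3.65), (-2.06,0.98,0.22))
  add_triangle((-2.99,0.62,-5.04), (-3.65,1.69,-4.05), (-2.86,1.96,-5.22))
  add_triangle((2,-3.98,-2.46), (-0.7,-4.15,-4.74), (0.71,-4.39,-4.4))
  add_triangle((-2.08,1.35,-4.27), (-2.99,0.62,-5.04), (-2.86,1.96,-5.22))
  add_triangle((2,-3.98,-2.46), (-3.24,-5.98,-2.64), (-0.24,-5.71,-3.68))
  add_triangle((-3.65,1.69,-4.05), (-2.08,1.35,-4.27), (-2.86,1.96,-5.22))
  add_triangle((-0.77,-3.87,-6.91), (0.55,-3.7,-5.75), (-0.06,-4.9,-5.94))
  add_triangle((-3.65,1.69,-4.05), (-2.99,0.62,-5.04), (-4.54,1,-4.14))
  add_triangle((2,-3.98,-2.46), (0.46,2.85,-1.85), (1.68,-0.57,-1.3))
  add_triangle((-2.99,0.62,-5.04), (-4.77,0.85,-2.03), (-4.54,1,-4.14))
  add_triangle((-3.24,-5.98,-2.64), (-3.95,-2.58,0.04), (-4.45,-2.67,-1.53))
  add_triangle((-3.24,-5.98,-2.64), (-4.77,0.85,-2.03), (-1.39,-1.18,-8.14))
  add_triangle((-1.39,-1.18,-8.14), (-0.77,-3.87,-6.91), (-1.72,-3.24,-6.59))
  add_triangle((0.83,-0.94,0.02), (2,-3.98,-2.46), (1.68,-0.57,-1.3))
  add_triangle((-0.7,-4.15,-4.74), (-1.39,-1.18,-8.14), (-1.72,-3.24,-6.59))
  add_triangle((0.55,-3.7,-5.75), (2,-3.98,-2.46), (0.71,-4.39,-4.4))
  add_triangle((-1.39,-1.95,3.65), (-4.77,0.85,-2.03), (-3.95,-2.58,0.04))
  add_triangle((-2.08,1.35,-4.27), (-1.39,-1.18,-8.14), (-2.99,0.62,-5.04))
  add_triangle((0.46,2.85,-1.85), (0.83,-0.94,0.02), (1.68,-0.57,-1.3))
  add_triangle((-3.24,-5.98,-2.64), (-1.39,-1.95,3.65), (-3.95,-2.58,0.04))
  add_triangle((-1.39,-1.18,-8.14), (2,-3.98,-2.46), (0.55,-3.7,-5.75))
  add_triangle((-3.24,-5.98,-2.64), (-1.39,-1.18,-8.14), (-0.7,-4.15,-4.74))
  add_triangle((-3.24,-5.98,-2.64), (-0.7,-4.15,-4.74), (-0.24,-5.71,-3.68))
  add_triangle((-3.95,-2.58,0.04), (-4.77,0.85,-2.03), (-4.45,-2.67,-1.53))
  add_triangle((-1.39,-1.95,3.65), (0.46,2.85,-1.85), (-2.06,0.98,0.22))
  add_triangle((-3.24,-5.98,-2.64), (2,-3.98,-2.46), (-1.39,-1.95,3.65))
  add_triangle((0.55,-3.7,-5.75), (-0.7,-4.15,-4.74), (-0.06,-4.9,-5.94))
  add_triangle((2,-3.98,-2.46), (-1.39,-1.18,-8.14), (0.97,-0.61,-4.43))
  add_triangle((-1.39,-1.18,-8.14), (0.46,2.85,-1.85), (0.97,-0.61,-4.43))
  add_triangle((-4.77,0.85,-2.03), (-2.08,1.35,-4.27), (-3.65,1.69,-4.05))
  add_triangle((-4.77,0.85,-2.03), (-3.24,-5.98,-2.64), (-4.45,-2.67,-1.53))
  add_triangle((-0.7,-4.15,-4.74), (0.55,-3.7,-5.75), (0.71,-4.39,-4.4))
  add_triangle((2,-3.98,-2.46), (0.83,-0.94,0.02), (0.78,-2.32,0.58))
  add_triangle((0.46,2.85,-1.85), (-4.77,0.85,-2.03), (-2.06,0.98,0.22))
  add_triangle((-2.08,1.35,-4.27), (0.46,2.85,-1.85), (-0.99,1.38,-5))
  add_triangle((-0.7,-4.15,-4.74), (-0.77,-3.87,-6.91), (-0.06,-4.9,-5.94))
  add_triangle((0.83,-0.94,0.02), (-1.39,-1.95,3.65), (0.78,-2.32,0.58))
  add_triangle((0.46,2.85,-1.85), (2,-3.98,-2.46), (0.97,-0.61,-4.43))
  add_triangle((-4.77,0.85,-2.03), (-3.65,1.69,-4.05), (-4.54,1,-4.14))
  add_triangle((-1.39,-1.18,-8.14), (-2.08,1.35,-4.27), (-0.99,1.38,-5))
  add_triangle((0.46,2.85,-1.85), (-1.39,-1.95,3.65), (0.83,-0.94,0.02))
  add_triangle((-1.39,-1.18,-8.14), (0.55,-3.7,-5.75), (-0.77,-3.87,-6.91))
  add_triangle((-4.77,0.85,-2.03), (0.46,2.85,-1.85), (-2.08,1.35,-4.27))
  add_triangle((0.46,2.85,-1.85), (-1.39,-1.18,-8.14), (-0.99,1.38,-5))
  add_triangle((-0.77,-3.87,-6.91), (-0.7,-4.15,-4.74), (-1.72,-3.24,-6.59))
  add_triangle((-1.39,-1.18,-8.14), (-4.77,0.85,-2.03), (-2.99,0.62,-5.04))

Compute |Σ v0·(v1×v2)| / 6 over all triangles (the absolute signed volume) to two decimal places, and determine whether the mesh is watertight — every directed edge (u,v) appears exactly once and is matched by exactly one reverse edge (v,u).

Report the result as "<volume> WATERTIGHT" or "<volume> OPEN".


Per-triangle v0·(v1×v2)/6:
  t1: +3.9829
  t2: +1.6178
  t3: +0.9579
  t4: +0.3376
  t5: +2.8027
  t6: -0.2771
  t7: +1.8250
  t8: +1.5721
  t9: +2.1490
  t10: +0.4190
  t11: +4.4227
  t12: +37.9194
  t13: +3.5848
  t14: +0.7804
  t15: -3.1329
  t16: +1.9718
  t17: +8.0664
  t18: +3.2129
  t19: +0.2820
  t20: +11.0821
  t21: +1.8810
  t22: +13.9343
  t23: +6.4816
  t24: +3.7883
  t25: +2.0748
  t26: +18.4528
  t27: -0.5291
  t28: +8.5926
  t29: +7.2697
  t30: -0.8536
  t31: +5.3686
  t32: +2.0276
  t33: +0.6316
  t34: +3.5531
  t35: +2.5248
  t36: +1.3479
  t37: +0.4584
  t38: +3.4976
  t39: +1.4457
  t40: +3.4936
  t41: +0.8104
  t42: +4.3668
  t43: +6.2969
  t44: +2.7918
  t45: +1.7866
  t46: +4.7994
Σ = +189.8696 → |volume| = 189.87

Directed edges: 138 total; 6 unmatched, e.g. (2,-3.98,-2.46)→(-0.7,-4.15,-4.74) → open.

189.87 OPEN


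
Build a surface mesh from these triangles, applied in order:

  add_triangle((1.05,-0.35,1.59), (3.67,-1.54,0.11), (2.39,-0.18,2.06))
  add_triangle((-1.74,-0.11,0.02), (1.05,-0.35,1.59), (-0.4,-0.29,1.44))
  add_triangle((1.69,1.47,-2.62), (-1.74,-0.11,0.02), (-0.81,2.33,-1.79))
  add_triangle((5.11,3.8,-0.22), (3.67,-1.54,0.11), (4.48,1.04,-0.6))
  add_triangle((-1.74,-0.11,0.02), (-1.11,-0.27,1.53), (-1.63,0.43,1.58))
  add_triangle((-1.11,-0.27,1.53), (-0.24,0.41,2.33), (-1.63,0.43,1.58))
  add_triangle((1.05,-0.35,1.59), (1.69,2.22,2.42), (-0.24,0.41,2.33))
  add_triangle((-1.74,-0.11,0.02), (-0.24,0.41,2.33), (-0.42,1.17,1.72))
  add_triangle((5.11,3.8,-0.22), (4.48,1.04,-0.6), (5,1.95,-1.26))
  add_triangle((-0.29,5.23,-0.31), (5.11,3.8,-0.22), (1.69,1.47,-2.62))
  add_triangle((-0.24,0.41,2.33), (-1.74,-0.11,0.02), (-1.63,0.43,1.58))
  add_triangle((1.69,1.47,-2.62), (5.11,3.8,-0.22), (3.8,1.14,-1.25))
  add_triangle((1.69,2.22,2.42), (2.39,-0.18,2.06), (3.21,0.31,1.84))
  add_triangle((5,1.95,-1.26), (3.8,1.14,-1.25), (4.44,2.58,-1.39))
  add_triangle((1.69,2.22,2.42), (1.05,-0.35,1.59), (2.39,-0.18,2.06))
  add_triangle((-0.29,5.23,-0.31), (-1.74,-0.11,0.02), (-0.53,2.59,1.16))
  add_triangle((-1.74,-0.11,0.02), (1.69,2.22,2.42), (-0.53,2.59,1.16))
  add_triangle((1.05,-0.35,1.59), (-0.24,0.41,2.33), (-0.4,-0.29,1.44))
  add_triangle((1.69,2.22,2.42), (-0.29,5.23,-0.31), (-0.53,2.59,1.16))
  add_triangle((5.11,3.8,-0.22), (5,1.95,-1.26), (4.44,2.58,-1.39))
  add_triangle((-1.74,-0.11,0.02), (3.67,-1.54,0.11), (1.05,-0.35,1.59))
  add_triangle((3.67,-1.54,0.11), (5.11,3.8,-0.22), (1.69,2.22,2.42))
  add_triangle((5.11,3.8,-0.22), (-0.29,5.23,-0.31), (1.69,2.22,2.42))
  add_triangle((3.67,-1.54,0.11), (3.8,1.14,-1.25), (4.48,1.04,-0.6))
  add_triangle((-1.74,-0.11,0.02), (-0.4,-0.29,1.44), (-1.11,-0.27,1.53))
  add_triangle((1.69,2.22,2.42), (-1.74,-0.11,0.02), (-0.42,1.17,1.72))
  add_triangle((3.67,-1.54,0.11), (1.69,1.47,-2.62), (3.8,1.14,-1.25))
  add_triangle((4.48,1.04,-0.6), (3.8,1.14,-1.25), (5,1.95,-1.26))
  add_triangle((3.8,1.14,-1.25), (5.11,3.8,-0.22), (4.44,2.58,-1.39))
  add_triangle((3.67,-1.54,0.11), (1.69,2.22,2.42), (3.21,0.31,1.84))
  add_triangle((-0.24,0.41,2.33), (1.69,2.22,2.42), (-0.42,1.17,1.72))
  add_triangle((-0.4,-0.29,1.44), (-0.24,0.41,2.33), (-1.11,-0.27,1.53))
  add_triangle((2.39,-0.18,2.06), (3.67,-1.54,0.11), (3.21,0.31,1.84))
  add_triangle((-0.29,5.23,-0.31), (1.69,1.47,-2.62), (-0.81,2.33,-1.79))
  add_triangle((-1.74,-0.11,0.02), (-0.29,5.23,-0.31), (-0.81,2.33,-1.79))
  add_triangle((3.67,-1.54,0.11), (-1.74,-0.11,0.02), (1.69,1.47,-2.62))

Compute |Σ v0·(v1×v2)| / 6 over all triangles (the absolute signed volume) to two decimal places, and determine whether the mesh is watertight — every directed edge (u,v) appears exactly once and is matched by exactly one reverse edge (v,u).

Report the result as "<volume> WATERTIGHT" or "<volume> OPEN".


Per-triangle v0·(v1×v2)/6:
  t1: +0.6743
  t2: +0.0503
  t3: +1.0845
  t4: +2.0033
  t5: +0.3250
  t6: +0.3635
  t7: +1.3200
  t8: +0.5961
  t9: +1.4258
  t10: +11.7552
  t11: -0.1672
  t12: +3.8546
  t13: +1.0783
  t14: +0.2840
  t15: +0.7444
  t16: +1.9947
  t17: +1.1488
  t18: +0.3177
  t19: +2.9353
  t20: +1.1632
  t21: +0.8049
  t22: +9.2833
  t23: +11.8257
  t24: +1.2077
  t25: +0.0333
  t26: +0.2046
  t27: +2.6491
  t28: +0.3231
  t29: -1.0535
  t30: +0.7229
  t31: +0.8224
  t32: +0.1483
  t33: +1.1375
  t34: +4.0539
  t35: +2.5222
  t36: +1.2762
Σ = +68.9132 → |volume| = 68.91

Directed edges: 108 total, each appears once with its reverse present → watertight.

68.91 WATERTIGHT


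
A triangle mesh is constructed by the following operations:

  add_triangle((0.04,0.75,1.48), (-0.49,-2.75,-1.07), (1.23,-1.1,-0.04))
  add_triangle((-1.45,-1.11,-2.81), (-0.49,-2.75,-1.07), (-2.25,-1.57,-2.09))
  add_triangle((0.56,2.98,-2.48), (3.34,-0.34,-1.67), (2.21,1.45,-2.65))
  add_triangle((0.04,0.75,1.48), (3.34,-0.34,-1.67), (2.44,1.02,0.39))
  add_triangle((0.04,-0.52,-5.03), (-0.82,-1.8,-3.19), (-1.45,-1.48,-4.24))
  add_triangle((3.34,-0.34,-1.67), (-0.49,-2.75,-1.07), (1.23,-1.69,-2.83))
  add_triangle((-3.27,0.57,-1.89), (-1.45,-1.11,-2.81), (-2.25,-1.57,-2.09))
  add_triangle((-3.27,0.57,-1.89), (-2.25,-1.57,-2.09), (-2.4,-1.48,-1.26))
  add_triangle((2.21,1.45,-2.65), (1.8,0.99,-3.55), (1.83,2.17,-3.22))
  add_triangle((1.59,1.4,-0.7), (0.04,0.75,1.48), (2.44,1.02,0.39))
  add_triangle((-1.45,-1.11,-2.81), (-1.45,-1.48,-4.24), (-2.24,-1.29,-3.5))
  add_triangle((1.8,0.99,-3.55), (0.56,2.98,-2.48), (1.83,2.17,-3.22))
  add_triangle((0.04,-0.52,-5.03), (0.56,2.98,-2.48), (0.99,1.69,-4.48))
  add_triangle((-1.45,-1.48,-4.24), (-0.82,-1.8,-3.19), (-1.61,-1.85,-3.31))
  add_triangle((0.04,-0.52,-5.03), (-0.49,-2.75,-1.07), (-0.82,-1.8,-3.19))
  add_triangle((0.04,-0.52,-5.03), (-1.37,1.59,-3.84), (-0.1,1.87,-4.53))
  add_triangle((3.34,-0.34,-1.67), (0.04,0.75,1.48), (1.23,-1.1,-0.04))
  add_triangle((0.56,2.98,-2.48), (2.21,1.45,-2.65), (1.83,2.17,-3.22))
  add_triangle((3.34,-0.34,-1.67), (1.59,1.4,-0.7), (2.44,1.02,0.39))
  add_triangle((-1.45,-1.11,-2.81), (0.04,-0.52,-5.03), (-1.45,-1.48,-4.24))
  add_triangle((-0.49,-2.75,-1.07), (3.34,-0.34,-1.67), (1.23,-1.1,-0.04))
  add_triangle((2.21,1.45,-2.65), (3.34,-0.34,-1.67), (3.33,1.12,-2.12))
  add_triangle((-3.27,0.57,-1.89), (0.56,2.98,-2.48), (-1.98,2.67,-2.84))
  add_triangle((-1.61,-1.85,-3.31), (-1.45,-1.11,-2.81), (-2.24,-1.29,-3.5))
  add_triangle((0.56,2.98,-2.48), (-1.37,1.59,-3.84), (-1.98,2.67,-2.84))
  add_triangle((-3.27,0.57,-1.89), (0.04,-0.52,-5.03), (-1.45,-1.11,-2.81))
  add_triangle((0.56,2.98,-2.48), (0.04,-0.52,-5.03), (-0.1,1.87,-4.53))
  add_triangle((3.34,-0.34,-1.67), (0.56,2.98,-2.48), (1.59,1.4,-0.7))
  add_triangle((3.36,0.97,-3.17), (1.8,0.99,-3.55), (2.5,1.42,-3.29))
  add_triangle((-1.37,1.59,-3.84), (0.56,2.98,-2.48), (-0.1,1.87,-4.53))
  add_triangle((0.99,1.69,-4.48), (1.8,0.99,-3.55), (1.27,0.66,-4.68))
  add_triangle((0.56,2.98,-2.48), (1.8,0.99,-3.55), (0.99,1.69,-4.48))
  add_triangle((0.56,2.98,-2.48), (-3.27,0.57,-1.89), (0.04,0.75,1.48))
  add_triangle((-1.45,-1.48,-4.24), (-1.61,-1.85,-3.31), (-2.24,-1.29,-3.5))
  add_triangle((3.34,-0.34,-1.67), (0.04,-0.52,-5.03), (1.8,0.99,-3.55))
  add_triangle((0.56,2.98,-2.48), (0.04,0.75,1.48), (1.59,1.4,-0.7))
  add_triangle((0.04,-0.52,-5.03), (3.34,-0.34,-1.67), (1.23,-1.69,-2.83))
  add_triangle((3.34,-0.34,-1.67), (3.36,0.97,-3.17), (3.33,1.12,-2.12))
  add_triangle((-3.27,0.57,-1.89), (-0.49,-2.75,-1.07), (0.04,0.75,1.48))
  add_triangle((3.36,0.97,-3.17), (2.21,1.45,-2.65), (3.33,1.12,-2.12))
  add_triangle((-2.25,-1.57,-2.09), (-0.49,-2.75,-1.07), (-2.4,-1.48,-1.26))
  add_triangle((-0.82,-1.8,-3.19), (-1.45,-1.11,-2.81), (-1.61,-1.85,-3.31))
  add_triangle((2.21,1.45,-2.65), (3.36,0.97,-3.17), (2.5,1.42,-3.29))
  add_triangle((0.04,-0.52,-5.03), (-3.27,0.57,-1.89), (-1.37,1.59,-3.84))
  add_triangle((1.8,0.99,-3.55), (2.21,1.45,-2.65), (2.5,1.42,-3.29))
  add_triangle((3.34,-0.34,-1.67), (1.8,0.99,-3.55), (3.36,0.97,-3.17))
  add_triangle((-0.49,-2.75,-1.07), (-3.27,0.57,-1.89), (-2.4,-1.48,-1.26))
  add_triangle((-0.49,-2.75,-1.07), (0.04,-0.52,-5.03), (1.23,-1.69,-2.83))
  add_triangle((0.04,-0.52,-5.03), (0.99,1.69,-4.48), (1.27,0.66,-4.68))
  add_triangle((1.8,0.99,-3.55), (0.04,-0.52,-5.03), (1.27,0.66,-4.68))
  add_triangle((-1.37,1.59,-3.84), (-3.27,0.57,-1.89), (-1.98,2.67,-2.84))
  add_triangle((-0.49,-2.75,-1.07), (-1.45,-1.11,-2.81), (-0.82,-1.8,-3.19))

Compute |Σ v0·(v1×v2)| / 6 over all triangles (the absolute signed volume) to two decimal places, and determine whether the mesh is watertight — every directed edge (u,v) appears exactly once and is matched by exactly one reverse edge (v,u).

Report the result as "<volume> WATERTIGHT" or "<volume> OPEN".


64.05 WATERTIGHT

Per-triangle v0·(v1×v2)/6:
  t1: +0.7932
  t2: +1.2986
  t3: +0.5607
  t4: +0.3833
  t5: +1.0905
  t6: +2.3068
  t7: +1.5224
  t8: +0.9528
  t9: +0.5690
  t10: +0.7252
  t11: -0.0716
  t12: +0.7921
  t13: +1.6141
  t14: +0.3649
  t15: +1.2561
  t16: +2.5189
  t17: +1.0553
  t18: +0.3413
  t19: +1.3327
  t20: +0.2664
  t21: +1.6098
  t22: -0.8306
  t23: -0.7084
  t24: -0.1060
  t25: +2.5900
  t26: +3.2016
  t27: +1.4282
  t28: +2.0734
  t29: +0.4788
  t30: +1.9005
  t31: +0.7767
  t32: +1.5533
  t33: +3.6003
  t34: +0.4889
  t35: +4.0331
  t36: +1.4100
  t37: +3.7279
  t38: +0.8778
  t39: +1.9267
  t40: +0.5148
  t41: +0.8305
  t42: -0.1851
  t43: +0.2026
  t44: +4.5734
  t45: +0.0923
  t46: +0.9624
  t47: -1.0105
  t48: +3.2558
  t49: +1.3101
  t50: +0.2965
  t51: +2.6135
  t52: +0.8847
Σ = +64.0458 → |volume| = 64.05

Directed edges: 156 total, each appears once with its reverse present → watertight.


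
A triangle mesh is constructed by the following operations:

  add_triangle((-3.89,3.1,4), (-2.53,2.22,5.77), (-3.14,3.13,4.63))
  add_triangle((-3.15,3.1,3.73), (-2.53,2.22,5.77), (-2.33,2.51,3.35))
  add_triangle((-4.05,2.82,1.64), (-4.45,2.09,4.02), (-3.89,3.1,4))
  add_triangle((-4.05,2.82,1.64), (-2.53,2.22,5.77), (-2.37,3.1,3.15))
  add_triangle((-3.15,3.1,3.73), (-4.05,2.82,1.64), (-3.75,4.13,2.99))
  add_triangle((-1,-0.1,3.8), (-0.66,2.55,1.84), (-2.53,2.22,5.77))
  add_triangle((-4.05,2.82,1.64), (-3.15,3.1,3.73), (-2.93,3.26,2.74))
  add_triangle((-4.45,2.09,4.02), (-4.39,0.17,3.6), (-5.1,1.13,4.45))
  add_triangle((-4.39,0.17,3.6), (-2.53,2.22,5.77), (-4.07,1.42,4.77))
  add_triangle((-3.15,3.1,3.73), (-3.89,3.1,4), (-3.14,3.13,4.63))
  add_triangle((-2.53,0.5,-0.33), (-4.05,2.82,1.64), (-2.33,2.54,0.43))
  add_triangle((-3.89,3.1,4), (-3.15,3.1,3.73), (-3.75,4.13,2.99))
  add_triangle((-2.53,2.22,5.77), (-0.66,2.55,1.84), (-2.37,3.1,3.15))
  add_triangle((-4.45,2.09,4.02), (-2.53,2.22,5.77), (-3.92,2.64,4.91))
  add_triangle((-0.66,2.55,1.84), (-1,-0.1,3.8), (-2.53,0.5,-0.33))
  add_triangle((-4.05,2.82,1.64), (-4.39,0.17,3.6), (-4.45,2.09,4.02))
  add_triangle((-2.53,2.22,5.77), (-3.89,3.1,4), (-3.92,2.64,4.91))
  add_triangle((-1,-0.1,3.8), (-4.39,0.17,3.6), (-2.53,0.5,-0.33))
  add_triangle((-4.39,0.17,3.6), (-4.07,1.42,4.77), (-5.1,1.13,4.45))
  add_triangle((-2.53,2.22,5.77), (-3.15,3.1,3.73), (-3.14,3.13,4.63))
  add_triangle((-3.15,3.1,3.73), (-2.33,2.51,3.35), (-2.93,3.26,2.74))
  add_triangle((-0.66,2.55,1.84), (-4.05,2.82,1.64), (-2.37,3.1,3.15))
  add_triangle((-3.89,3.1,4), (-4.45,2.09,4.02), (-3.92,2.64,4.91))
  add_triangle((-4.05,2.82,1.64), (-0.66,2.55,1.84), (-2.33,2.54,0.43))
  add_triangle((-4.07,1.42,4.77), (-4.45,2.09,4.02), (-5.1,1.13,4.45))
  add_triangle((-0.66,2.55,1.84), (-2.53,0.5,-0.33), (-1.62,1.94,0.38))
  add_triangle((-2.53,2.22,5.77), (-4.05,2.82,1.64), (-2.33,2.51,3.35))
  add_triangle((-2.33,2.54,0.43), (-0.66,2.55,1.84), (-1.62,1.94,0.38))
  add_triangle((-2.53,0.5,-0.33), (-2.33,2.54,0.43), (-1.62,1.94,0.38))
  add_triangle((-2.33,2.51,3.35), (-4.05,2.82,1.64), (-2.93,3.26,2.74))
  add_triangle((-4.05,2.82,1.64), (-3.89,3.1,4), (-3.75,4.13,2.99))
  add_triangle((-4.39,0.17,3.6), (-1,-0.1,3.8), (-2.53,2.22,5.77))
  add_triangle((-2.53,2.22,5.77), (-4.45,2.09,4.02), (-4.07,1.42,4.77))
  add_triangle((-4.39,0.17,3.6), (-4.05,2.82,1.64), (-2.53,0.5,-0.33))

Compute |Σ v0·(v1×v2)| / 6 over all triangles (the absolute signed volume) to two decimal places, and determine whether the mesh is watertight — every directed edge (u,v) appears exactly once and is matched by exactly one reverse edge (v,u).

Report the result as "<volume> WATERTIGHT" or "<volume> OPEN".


Per-triangle v0·(v1×v2)/6:
  t1: +1.1043
  t2: +0.3997
  t3: +2.2367
  t4: +3.9663
  t5: -1.6159
  t6: +1.4007
  t7: +1.0702
  t8: +0.1227
  t9: +1.1892
  t10: +0.3359
  t11: +1.2763
  t12: +0.6945
  t13: +2.0181
  t14: +1.0172
  t15: -4.2517
  t16: +3.0814
  t17: +1.1102
  t18: -0.6325
  t19: +0.7300
  t20: -0.1872
  t21: +0.1999
  t22: +1.5515
  t23: +1.0044
  t24: +1.6987
  t25: +1.0833
  t26: -0.7123
  t27: -2.0987
  t28: +0.0585
  t29: -0.0172
  t30: -1.0507
  t31: +2.0973
  t32: +5.0018
  t33: +2.1069
  t34: +4.1912
Σ = +30.1806 → |volume| = 30.18

Directed edges: 102 total, each appears once with its reverse present → watertight.

30.18 WATERTIGHT


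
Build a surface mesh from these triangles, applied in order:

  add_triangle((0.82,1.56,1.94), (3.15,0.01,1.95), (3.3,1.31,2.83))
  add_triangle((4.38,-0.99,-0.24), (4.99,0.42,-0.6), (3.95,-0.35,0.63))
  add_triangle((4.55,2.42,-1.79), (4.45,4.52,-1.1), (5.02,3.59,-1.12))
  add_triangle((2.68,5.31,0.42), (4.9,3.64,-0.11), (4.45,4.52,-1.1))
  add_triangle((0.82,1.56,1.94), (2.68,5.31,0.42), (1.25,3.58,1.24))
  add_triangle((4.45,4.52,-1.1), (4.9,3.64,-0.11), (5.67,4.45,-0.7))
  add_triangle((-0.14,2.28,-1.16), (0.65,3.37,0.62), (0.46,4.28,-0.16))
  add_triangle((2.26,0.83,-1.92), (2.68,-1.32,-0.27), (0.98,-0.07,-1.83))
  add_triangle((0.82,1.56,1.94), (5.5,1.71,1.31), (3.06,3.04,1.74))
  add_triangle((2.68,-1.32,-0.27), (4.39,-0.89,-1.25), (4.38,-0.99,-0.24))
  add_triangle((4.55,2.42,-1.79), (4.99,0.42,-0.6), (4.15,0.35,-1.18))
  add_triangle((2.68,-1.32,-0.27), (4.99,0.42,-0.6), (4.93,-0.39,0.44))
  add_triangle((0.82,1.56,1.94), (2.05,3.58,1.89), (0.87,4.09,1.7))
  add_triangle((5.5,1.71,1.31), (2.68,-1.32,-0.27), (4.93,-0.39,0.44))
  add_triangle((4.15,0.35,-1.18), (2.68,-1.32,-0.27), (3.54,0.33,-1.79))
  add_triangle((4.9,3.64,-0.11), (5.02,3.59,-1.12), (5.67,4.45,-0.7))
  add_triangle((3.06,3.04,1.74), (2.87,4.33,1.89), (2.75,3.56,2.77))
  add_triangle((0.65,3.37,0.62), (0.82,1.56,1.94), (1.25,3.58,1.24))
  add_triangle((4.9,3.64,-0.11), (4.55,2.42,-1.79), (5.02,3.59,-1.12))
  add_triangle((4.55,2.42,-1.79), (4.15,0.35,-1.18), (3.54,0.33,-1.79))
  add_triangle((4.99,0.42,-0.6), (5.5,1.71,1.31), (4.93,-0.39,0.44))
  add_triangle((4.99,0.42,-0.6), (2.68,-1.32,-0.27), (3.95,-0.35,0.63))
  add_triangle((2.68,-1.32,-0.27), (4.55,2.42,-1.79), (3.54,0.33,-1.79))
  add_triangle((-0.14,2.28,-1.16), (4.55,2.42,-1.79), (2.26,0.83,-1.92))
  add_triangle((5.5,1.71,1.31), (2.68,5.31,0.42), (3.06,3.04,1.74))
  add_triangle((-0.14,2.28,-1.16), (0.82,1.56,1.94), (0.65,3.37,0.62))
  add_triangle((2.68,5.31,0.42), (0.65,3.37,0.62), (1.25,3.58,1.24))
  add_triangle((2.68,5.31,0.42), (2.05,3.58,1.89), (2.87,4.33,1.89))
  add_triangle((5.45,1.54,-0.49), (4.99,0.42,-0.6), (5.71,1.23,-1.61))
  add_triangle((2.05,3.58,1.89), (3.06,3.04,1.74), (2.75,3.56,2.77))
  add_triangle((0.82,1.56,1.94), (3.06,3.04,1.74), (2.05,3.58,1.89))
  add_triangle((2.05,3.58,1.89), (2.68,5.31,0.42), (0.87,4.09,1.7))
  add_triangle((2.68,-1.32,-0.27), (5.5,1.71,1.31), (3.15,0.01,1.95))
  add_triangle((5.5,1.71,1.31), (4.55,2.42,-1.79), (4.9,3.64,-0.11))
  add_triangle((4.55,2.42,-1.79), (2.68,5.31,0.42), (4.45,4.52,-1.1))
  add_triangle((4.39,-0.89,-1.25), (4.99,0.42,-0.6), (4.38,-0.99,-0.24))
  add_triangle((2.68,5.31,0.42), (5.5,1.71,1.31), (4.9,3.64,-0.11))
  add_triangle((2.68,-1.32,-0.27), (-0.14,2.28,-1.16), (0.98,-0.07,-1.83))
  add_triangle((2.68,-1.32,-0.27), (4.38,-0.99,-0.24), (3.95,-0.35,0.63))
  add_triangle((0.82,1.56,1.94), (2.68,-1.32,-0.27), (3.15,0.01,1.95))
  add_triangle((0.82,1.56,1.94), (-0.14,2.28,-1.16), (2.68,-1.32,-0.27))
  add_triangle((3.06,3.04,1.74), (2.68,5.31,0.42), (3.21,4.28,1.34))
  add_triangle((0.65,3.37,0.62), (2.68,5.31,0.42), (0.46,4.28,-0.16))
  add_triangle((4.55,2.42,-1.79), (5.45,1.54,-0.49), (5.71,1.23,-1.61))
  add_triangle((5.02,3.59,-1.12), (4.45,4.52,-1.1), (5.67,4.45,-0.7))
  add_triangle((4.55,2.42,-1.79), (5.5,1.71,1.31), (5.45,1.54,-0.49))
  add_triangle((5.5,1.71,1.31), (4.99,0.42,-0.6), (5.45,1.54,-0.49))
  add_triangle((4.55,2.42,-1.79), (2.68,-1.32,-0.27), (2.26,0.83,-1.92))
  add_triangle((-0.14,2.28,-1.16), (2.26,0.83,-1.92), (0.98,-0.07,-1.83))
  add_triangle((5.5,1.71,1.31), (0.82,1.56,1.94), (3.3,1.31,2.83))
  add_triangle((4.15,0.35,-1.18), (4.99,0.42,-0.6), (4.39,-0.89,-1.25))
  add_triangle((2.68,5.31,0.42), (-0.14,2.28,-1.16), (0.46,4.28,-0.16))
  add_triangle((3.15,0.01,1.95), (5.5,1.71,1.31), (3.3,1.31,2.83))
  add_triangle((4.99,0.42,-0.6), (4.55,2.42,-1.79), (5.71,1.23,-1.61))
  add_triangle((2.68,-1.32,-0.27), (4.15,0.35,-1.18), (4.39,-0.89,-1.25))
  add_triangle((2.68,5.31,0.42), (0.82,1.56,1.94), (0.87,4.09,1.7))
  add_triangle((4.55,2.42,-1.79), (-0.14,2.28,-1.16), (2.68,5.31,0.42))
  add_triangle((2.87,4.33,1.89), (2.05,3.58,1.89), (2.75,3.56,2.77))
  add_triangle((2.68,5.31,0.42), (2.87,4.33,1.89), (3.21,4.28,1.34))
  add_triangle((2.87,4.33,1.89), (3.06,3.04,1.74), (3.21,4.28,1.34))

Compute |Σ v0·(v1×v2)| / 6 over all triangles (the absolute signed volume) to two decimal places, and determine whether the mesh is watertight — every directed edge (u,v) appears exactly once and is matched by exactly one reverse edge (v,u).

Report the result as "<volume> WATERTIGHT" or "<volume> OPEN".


Per-triangle v0·(v1×v2)/6:
  t1: +0.3336
  t2: +1.0858
  t3: +0.9420
  t4: +3.1871
  t5: +0.9229
  t6: +0.3736
  t7: -0.0158
  t8: +1.1907
  t9: +2.1307
  t10: +0.5355
  t11: +1.1530
  t12: +1.2926
  t13: +1.0007
  t14: -0.1517
  t15: +0.8271
  t16: +0.2609
  t17: +0.8008
  t18: +0.3499
  t19: +0.5979
  t20: +1.0926
  t21: +2.3909
  t22: -1.3906
  t23: -1.7508
  t24: +2.1834
  t25: +4.5675
  t26: +0.0778
  t27: +0.7157
  t28: +0.6406
  t29: +0.9334
  t30: -0.6436
  t31: +0.8847
  t32: +1.9945
  t33: +3.1751
  t34: +4.3986
  t35: -0.4906
  t36: +1.1163
  t37: +4.8172
  t38: -1.4934
  t39: +0.3925
  t40: -0.5782
  t41: -3.0275
  t42: -0.0410
  t43: +0.9954
  t44: +1.6109
  t45: +0.6678
  t46: +2.0547
  t47: +1.6013
  t48: +2.3675
  t49: +1.0830
  t50: +1.9910
  t51: +0.7138
  t52: +1.4472
  t53: +2.1286
  t54: -0.7898
  t55: -0.4308
  t56: -1.9598
  t57: +6.2118
  t58: +0.3756
  t59: +0.8310
  t60: +0.5096
Σ = +58.1911 → |volume| = 58.19

Directed edges: 180 total, each appears once with its reverse present → watertight.

58.19 WATERTIGHT


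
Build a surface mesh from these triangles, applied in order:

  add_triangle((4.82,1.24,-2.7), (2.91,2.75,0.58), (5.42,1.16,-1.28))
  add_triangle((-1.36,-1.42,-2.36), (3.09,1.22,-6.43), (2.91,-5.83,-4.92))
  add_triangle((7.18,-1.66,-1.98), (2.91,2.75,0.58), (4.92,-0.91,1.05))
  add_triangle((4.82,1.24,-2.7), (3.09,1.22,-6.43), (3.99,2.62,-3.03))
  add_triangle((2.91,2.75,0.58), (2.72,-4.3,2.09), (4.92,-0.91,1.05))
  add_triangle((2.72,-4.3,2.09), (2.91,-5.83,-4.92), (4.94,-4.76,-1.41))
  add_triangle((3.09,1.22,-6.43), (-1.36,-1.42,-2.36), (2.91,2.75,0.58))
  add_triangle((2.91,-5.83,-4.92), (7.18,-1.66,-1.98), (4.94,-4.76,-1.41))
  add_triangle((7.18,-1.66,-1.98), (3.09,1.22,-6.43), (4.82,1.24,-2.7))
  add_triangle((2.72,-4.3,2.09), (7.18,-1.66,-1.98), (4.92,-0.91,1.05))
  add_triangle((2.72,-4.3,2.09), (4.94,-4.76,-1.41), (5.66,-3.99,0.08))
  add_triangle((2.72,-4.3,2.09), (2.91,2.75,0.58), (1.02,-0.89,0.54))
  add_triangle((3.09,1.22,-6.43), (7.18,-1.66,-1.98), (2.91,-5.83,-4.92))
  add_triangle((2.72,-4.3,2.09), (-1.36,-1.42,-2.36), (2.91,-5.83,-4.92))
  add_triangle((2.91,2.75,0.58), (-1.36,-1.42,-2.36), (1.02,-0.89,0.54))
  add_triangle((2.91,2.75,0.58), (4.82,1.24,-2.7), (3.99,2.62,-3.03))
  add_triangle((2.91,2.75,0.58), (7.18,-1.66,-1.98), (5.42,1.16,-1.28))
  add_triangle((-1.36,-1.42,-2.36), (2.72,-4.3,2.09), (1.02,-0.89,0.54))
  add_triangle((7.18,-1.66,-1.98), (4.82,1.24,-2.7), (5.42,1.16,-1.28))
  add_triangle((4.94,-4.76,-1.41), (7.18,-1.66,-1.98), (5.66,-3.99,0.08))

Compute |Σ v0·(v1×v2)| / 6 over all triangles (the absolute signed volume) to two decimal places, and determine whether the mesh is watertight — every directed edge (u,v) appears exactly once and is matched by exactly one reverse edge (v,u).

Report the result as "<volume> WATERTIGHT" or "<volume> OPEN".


173.70 OPEN

Per-triangle v0·(v1×v2)/6:
  t1: +3.2395
  t2: +19.1701
  t3: +9.4816
  t4: +5.7440
  t5: +3.9424
  t6: +12.7948
  t7: +1.2619
  t8: +17.5319
  t9: +12.5419
  t10: +11.3464
  t11: +5.7984
  t12: -0.2698
  t13: +43.9551
  t14: +10.8482
  t15: -1.9003
  t16: +4.1073
  t17: +3.1129
  t18: -0.8252
  t19: +4.5632
  t20: +7.2569
Σ = +173.7014 → |volume| = 173.70

Directed edges: 60 total; 6 unmatched, e.g. (3.09,1.22,-6.43)→(3.99,2.62,-3.03) → open.


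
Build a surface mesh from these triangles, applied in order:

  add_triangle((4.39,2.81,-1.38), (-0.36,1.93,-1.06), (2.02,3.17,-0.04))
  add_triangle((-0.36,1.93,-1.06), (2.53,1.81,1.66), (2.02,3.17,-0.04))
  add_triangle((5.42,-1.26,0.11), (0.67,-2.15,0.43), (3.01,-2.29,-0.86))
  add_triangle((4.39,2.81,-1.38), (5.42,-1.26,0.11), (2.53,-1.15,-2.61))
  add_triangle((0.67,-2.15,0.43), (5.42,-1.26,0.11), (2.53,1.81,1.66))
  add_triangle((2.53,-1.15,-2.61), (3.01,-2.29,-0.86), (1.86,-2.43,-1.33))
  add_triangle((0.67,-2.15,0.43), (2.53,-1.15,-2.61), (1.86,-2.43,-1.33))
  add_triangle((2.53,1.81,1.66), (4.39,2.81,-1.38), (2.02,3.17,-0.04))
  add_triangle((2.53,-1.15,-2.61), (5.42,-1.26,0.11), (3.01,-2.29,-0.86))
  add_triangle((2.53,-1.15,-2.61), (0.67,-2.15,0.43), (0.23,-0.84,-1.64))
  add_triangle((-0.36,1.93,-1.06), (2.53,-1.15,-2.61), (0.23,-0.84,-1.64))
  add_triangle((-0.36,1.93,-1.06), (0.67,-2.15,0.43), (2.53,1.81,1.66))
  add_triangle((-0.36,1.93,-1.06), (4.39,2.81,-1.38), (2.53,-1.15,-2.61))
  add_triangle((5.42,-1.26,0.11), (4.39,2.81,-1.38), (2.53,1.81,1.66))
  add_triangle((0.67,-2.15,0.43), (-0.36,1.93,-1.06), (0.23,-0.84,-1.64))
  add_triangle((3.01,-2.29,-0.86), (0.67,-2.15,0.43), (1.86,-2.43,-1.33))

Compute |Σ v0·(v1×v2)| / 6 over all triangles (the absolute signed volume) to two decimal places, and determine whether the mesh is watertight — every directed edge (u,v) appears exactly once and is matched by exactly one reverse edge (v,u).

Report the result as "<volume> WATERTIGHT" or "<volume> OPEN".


43.66 WATERTIGHT

Per-triangle v0·(v1×v2)/6:
  t1: +2.5517
  t2: +0.6603
  t3: +2.2575
  t4: +9.9546
  t5: +3.8000
  t6: +1.2712
  t7: -0.2909
  t8: +3.2890
  t9: +3.3556
  t10: +1.4393
  t11: +1.4887
  t12: -0.9222
  t13: +5.2457
  t14: +8.7489
  t15: -0.1641
  t16: +0.9735
Σ = +43.6588 → |volume| = 43.66

Directed edges: 48 total, each appears once with its reverse present → watertight.


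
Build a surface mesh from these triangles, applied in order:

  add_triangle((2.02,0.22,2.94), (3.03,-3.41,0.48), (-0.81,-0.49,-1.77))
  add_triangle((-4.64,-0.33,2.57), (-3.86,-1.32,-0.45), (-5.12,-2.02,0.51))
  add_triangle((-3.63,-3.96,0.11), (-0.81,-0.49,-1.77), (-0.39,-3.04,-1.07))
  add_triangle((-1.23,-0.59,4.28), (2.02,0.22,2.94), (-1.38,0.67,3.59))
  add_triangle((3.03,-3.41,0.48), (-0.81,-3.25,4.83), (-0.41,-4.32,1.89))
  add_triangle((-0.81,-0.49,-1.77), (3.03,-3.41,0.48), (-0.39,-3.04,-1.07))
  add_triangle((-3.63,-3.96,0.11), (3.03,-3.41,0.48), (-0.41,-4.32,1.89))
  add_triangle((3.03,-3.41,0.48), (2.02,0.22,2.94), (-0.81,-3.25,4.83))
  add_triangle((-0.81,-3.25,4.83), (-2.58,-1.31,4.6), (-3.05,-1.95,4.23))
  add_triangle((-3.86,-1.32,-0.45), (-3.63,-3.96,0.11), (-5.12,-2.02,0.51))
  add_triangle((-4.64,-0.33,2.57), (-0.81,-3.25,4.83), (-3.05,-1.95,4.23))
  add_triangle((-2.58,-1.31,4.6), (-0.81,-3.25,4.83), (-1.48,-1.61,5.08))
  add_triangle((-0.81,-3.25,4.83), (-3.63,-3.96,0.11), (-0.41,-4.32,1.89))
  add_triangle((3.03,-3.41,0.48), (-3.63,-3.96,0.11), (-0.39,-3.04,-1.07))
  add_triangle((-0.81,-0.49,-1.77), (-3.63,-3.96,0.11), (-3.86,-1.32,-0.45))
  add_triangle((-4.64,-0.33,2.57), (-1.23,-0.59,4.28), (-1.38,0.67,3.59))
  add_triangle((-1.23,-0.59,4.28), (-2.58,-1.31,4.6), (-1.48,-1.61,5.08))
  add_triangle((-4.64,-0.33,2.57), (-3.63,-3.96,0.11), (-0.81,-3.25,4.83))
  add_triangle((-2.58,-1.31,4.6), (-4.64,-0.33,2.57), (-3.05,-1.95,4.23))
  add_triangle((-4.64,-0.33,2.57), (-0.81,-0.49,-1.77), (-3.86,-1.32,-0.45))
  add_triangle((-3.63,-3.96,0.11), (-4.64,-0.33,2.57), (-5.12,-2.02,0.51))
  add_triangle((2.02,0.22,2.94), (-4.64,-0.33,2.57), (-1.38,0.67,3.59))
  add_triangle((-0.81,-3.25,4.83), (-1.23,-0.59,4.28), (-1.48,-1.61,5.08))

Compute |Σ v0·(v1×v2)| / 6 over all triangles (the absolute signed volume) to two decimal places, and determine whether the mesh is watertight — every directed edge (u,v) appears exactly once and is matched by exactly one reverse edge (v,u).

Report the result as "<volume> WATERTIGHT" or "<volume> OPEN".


Per-triangle v0·(v1×v2)/6:
  t1: +0.2127
  t2: +1.4335
  t3: +3.0962
  t4: +2.5359
  t5: +7.8639
  t6: +2.1706
  t7: +6.2885
  t8: +11.7494
  t9: +2.0589
  t10: +1.8436
  t11: +0.4002
  t12: +1.7300
  t13: +8.5711
  t14: +5.2998
  t15: +3.0036
  t16: +3.2359
  t17: +0.8067
  t18: +17.2349
  t19: +2.0366
  t20: +0.9284
  t21: +4.2246
  t22: -2.2443
  t23: +0.4122
Σ = +84.8929 → |volume| = 84.89

Directed edges: 69 total; 9 unmatched, e.g. (-0.81,-0.49,-1.77)→(2.02,0.22,2.94) → open.

84.89 OPEN


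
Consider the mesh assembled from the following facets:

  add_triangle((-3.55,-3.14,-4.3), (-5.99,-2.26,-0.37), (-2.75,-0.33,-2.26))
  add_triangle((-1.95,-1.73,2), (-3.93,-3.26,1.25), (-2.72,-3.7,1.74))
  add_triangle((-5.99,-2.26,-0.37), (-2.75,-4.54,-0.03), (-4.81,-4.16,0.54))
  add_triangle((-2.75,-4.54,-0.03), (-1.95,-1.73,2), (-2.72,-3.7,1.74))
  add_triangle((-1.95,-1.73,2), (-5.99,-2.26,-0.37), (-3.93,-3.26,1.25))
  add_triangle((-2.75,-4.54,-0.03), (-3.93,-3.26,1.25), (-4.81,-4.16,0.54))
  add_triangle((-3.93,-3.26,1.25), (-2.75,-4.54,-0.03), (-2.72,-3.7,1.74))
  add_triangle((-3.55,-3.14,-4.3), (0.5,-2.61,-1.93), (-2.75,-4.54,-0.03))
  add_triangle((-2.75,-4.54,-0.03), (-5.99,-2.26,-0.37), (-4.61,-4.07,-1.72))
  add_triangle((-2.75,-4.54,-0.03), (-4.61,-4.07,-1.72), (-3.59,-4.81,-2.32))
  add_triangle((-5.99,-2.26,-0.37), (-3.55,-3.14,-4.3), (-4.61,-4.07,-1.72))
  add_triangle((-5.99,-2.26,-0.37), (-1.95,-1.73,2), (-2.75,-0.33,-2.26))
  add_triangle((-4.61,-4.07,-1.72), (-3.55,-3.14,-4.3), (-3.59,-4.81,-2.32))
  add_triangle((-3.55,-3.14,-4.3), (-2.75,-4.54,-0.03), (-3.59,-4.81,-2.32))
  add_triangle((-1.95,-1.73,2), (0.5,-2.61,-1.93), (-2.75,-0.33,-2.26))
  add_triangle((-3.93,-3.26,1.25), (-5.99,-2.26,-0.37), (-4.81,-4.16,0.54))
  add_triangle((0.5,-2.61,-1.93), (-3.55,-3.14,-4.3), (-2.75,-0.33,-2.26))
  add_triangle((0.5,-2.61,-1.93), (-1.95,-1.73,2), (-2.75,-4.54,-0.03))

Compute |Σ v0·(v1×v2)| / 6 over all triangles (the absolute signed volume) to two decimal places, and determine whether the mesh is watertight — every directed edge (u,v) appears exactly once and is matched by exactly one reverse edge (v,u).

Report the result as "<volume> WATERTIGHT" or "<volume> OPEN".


Per-triangle v0·(v1×v2)/6:
  t1: +6.6398
  t2: +1.2403
  t3: +2.5996
  t4: -0.4756
  t5: +2.2805
  t6: +1.3638
  t7: +2.1499
  t8: +9.1232
  t9: +5.3439
  t10: +2.8467
  t11: +6.9150
  t12: -0.5769
  t13: +3.7461
  t14: -0.6631
  t15: -6.0137
  t16: +2.0097
  t17: +1.2200
  t18: +1.8616
Σ = +41.6109 → |volume| = 41.61

Directed edges: 54 total, each appears once with its reverse present → watertight.

41.61 WATERTIGHT


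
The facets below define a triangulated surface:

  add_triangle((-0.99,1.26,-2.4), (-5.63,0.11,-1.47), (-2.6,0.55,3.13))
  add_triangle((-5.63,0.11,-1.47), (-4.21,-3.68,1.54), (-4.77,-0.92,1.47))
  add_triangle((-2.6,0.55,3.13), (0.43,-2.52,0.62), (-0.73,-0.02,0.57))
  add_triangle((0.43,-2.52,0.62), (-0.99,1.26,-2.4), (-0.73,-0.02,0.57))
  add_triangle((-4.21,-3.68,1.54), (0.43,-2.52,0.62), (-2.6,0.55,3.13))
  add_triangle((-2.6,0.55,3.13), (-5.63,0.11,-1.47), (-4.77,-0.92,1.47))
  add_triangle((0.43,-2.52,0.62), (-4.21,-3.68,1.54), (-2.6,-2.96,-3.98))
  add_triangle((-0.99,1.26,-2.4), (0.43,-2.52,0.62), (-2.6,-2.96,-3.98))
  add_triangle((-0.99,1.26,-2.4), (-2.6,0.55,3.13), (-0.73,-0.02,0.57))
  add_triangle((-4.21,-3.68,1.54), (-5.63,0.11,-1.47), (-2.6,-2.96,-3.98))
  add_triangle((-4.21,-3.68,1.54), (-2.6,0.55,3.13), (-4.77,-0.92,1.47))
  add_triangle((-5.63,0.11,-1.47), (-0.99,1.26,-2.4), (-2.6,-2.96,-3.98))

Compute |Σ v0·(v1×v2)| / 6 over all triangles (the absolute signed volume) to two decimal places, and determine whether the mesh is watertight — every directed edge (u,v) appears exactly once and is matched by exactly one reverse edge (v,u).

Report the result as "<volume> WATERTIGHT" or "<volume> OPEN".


Per-triangle v0·(v1×v2)/6:
  t1: +5.4372
  t2: +7.0771
  t3: -0.4110
  t4: -0.8277
  t5: +5.9669
  t6: +4.8931
  t7: +10.3945
  t8: +1.1931
  t9: -0.4121
  t10: +19.1100
  t11: +5.5125
  t12: +9.8931
Σ = +67.8266 → |volume| = 67.83

Directed edges: 36 total, each appears once with its reverse present → watertight.

67.83 WATERTIGHT


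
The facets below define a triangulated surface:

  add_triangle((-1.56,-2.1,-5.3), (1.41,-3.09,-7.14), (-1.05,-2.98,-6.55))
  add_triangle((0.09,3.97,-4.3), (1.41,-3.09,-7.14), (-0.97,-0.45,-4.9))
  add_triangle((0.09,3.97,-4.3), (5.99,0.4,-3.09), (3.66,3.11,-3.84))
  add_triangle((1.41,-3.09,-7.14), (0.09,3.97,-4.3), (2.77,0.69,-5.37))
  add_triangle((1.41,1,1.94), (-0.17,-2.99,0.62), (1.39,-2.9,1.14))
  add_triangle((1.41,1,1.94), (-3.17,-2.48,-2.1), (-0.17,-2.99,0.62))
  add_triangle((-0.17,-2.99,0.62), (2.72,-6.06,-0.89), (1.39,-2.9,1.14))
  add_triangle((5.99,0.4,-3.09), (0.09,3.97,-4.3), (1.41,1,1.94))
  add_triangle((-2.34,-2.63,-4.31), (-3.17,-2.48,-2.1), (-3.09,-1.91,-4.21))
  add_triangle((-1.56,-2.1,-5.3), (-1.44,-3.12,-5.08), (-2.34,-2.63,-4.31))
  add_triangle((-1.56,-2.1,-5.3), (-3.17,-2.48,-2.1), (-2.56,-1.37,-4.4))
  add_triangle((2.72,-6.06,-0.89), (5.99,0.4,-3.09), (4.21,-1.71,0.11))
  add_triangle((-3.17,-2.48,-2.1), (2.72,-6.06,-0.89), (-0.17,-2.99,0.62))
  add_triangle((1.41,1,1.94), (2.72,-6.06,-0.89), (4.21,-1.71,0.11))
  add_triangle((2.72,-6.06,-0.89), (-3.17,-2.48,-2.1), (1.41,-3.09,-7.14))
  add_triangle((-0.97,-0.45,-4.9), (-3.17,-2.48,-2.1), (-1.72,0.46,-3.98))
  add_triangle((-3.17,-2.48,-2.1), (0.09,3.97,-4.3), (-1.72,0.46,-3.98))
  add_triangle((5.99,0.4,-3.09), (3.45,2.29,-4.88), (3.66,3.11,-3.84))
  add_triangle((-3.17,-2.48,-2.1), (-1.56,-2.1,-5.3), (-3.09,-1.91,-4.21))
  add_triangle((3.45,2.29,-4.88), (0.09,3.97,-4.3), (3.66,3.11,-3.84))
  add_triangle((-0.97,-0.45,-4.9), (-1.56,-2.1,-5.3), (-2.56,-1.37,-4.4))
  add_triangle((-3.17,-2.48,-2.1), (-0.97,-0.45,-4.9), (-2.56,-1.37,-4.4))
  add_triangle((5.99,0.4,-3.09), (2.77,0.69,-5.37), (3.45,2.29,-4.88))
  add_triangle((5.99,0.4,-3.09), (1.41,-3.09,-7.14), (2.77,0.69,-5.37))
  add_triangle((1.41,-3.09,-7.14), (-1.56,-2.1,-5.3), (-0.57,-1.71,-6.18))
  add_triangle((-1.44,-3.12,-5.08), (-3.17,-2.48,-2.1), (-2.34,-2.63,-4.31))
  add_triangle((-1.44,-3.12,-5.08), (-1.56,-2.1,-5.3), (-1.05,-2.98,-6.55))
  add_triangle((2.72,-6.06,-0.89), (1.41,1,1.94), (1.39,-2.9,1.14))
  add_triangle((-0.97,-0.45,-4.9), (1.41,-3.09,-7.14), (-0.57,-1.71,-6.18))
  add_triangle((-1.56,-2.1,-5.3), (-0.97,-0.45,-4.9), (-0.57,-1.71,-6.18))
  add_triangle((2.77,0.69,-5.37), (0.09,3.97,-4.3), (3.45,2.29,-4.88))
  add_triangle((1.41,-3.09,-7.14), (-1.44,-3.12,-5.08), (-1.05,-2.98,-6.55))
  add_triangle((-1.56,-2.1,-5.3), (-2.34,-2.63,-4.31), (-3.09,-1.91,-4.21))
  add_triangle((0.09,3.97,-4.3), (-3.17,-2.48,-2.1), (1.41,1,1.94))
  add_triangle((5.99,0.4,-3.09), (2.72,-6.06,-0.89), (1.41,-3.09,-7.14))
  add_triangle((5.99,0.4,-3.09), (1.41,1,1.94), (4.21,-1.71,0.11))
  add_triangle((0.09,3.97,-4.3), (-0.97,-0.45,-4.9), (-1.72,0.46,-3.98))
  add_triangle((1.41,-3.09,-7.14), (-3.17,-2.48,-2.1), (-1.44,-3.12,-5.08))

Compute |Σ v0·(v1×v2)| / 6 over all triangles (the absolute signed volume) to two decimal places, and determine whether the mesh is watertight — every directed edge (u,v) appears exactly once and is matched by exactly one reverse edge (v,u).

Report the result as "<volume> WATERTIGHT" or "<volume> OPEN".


Per-triangle v0·(v1×v2)/6:
  t1: +0.9910
  t2: +11.9357
  t3: -4.4441
  t4: +14.5850
  t5: +1.3007
  t6: +1.4785
  t7: +2.4859
  t8: +14.4024
  t9: +1.6533
  t10: +1.0928
  t11: +2.6830
  t12: +13.1982
  t13: +7.2326
  t14: +5.5565
  t15: +28.9647
  t16: +3.5979
  t17: +1.6934
  t18: +4.8558
  t19: -2.1489
  t20: +4.6392
  t21: +1.8223
  t22: -0.9821
  t23: +6.5404
  t24: +15.7612
  t25: +2.5792
  t26: +1.1642
  t27: +0.8398
  t28: +2.7799
  t29: +1.3353
  t30: +1.3374
  t31: +6.0203
  t32: +2.1473
  t33: +1.2789
  t34: +1.8350
  t35: +41.5898
  t36: +7.3657
  t37: +3.9572
  t38: +0.6370
Σ = +213.7627 → |volume| = 213.76

Directed edges: 114 total, each appears once with its reverse present → watertight.

213.76 WATERTIGHT
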